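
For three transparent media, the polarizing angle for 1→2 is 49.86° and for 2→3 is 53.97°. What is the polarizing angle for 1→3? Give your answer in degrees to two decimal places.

θ_B ≈ 58.48°

Each Brewster angle gives a ratio: n₂/n₁ = tan 49.86° = 1.1859, n₃/n₂ = tan 53.97° = 1.3749.
Multiplying, n₃/n₁ = 1.1859 × 1.3749 = 1.6304, and θ_B(1→3) = arctan 1.6304 = 58.48°.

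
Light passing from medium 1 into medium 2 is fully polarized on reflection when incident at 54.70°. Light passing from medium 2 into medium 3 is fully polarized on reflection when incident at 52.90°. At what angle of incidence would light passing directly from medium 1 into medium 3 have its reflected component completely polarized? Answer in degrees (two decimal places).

n₂/n₁ = tan 54.70° = 1.4124 and n₃/n₂ = tan 52.90° = 1.3222.
So n₃/n₁ = (n₂/n₁)(n₃/n₂) = 1.4124 × 1.3222 = 1.8675.
θ_B(1→3) = arctan(1.8675) = 61.83°.

θ_B ≈ 61.83°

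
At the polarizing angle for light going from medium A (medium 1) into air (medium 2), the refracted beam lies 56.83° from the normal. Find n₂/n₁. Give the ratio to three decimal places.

n₂/n₁ ≈ 0.654

At Brewster incidence θ_B = 90° − θ_t = 90° − 56.83° = 33.17°.
Then n₂/n₁ = tan θ_B = tan 33.17° = 0.654.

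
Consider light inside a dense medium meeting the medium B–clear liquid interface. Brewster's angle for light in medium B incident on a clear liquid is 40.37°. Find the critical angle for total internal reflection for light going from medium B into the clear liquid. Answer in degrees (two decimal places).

From Brewster, n₂/n₁ = tan θ_B = tan 40.37° = 0.8502.
Then sin θ_c = n₂/n₁ = 0.8502, so θ_c = arcsin 0.8502 = 58.23°.

θ_c ≈ 58.23°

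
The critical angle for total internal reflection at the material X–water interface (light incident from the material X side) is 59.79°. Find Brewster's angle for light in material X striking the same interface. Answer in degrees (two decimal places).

θ_B ≈ 40.83°

At the critical angle sin θ_c = n₂/n₁, giving n₂/n₁ = sin 59.79° = 0.8642.
Then tan θ_B = n₂/n₁ = 0.8642, so θ_B = arctan 0.8642 = 40.83°.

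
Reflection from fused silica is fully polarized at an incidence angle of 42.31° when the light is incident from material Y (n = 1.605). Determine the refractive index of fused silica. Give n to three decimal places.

At Brewster's angle, tan θ_B = n₂/n₁ with n₁ on the incident side (material Y) and n₂ on the transmitted side (fused silica).
n₂ = n₁ tan θ_B = 1.605 × tan 42.31° = 1.461.

n ≈ 1.461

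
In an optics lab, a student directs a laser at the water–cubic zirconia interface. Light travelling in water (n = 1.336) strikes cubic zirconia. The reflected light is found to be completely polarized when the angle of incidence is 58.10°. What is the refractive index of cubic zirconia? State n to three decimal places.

Full polarization of the reflected beam means tan θ_B = n₂/n₁, where n₁ is the incident medium (water).
n₂ = n₁ tan θ_B = 1.336 × tan 58.10° = 2.146.

n ≈ 2.146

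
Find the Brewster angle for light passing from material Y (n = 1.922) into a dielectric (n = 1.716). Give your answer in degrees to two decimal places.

θ_B ≈ 41.76°

tan θ_B = n₂/n₁ = 1.716/1.922 = 0.8928. Taking the arctangent, θ_B = 41.76°.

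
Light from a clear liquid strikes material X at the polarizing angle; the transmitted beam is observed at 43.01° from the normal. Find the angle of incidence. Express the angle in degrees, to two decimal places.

θ_B ≈ 46.99°

At Brewster's angle the reflected and refracted rays are perpendicular, so θ_B + θ_t = 90°.
So θ_B = 90° − θ_t = 90° − 43.01° = 46.99°.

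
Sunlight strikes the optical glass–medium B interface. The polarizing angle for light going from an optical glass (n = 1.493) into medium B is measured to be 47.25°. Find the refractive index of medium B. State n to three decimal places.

n ≈ 1.615

Full polarization of the reflected beam means tan θ_B = n₂/n₁, where n₁ is the incident medium (an optical glass).
n₂ = n₁ tan θ_B = 1.493 × tan 47.25° = 1.615.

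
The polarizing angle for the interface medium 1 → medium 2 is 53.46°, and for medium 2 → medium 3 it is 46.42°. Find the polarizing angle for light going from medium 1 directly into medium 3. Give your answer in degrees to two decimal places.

Each Brewster angle gives a ratio: n₂/n₁ = tan 53.46° = 1.3495, n₃/n₂ = tan 46.42° = 1.0508.
Multiplying, n₃/n₁ = 1.3495 × 1.0508 = 1.4181, and θ_B(1→3) = arctan 1.4181 = 54.81°.

θ_B ≈ 54.81°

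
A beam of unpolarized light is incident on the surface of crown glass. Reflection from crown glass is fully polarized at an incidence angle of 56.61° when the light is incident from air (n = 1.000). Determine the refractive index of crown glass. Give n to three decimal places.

At Brewster's angle, tan θ_B = n₂/n₁ with n₁ on the incident side (air) and n₂ on the transmitted side (crown glass).
n₂ = n₁ tan θ_B = 1.000 × tan 56.61° = 1.517.

n ≈ 1.517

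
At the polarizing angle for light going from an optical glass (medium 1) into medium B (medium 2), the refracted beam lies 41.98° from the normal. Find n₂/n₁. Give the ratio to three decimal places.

n₂/n₁ ≈ 1.111

At Brewster incidence θ_B = 90° − θ_t = 90° − 41.98° = 48.02°.
tan θ_B = n₂/n₁, so n₂/n₁ = tan 48.02° = 1.111.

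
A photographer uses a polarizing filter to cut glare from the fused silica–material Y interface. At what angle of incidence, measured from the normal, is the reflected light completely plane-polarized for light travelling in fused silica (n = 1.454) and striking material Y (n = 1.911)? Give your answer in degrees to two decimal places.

tan θ_B = n₂/n₁ = 1.911/1.454 = 1.3143.
θ_B = arctan(1.3143) = 52.73°.

θ_B ≈ 52.73°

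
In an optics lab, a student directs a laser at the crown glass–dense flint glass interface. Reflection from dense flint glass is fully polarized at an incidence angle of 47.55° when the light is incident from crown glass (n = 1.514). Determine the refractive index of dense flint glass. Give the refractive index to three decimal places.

Brewster's law: tan θ_B = n₂/n₁ (light incident in crown glass, refracted into dense flint glass).
n₂ = n₁ tan θ_B = 1.514 × tan 47.55° = 1.655.

n ≈ 1.655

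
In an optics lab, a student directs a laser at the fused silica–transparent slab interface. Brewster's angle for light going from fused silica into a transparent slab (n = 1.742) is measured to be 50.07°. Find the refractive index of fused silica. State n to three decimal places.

Brewster's law: tan θ_B = n₂/n₁ (light incident in fused silica, refracted into a transparent slab).
n₁ = n₂ / tan θ_B = 1.742 / tan 50.07° = 1.458.

n ≈ 1.458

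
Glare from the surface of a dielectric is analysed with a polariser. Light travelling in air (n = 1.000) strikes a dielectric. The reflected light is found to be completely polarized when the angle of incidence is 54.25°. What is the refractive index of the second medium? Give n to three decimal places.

n ≈ 1.389

Brewster's law: tan θ_B = n₂/n₁ (light incident in air, refracted into a dielectric).
n₂ = n₁ tan θ_B = 1.000 × tan 54.25° = 1.389.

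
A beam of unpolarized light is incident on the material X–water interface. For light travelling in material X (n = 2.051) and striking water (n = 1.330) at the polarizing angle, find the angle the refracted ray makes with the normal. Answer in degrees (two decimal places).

θ_B = arctan(n₂/n₁) = arctan(1.330/2.051) = 32.96°.
The refracted ray is perpendicular to the reflected ray, so θ_t = 90° − θ_B = 57.04°.

θ_t ≈ 57.04°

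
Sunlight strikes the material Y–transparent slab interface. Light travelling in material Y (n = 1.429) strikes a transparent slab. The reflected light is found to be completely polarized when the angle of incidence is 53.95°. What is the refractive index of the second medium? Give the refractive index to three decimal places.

n ≈ 1.963

Full polarization of the reflected beam means tan θ_B = n₂/n₁, where n₁ is the incident medium (material Y).
n₂ = n₁ tan θ_B = 1.429 × tan 53.95° = 1.963.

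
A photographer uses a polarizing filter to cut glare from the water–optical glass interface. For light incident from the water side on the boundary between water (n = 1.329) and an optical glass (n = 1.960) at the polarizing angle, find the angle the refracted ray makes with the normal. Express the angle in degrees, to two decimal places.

θ_B = arctan(n₂/n₁) = arctan(1.960/1.329) = 55.86°.
Since θ_B + θ_t = 90° at Brewster incidence, θ_t = 90° − 55.86° = 34.14°.

θ_t ≈ 34.14°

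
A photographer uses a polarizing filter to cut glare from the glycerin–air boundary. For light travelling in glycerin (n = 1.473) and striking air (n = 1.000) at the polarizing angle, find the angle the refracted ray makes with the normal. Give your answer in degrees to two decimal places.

θ_t ≈ 55.83°

θ_B = arctan(n₂/n₁) = arctan(1.000/1.473) = 34.17°.
The refracted ray is perpendicular to the reflected ray, so θ_t = 90° − θ_B = 55.83°.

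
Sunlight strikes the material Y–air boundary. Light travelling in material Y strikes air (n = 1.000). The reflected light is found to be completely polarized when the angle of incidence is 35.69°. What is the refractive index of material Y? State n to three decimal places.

n ≈ 1.392

At the Brewster angle, tan θ_B = n₂/n₁ with n₁ on the incident side (material Y) and n₂ on the transmitted side (air).
n₁ = n₂ / tan θ_B = 1.000 / tan 35.69° = 1.392.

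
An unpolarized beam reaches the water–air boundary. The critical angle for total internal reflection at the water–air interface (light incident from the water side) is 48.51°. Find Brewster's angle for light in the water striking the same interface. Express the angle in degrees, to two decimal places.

θ_B ≈ 36.84°

n₂/n₁ = sin θ_c = sin 48.51° = 0.7491.
tan θ_B equals the same ratio, so θ_B = arctan(0.7491) = 36.84°.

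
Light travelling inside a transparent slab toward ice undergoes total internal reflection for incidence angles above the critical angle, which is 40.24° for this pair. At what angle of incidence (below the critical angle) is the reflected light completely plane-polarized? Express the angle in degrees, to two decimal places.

θ_B ≈ 32.86°

sin θ_c = n₂/n₁, so n₂/n₁ = sin 40.24° = 0.6460.
Brewster: tan θ_B = n₂/n₁ = 0.6460.
θ_B = arctan(0.6460) = 32.86°.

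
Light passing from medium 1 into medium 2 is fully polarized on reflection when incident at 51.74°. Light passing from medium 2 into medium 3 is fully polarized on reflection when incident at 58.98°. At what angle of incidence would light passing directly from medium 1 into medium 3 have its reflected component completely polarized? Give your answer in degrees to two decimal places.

θ_B ≈ 64.63°

tan θ_B(1→2) = n₂/n₁ = tan 51.74° = 1.2680.
tan θ_B(2→3) = n₃/n₂ = tan 58.98° = 1.6630.
n₃/n₁ = 2.1087. Then tan θ_B(1→3) = n₃/n₁, so θ_B(1→3) = arctan(2.1087) = 64.63°.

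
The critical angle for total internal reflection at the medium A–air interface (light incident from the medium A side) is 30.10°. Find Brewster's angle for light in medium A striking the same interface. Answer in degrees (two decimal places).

θ_B ≈ 26.63°

sin θ_c = n₂/n₁, so n₂/n₁ = sin 30.10° = 0.5015.
Brewster: tan θ_B = n₂/n₁ = 0.5015.
θ_B = arctan(0.5015) = 26.63°.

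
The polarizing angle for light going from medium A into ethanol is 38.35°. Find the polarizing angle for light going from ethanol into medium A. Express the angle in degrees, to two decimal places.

Reversing the direction swaps n₁ and n₂, so tan θ_B' = 1/tan θ_B and θ_B' = 90° − θ_B.
Hence θ_B' = 90° − 38.35° = 51.65°.

θ_B' ≈ 51.65°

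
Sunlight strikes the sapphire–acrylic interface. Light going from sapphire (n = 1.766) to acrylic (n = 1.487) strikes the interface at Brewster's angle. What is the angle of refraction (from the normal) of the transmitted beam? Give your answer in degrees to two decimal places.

First find Brewster's angle: tan θ_B = 1.487/1.766 = 0.8420, giving θ_B = 40.10°.
The refracted ray is perpendicular to the reflected ray, so θ_t = 90° − θ_B = 49.90°.

θ_t ≈ 49.90°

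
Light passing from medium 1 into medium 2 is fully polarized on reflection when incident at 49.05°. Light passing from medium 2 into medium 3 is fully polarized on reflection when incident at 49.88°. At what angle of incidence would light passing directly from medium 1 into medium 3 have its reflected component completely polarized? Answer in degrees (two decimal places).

θ_B ≈ 53.82°

Each Brewster angle gives a ratio: n₂/n₁ = tan 49.05° = 1.1524, n₃/n₂ = tan 49.88° = 1.1867.
So n₃/n₁ = (n₂/n₁)(n₃/n₂) = 1.1524 × 1.1867 = 1.3675.
θ_B(1→3) = arctan(1.3675) = 53.82°.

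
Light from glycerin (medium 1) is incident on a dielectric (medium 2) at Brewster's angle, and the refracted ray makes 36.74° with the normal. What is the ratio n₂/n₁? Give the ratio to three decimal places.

n₂/n₁ ≈ 1.340

θ_B + θ_t = 90°, so θ_B = 90° − 36.74° = 53.26°.
Then n₂/n₁ = tan θ_B = tan 53.26° = 1.340.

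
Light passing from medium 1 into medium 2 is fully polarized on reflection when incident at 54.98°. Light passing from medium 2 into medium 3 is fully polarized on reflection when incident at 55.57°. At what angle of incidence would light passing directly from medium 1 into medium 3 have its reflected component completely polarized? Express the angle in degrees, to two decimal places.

Each Brewster angle gives a ratio: n₂/n₁ = tan 54.98° = 1.4271, n₃/n₂ = tan 55.57° = 1.4588.
Multiplying, n₃/n₁ = 1.4271 × 1.4588 = 2.0819, and θ_B(1→3) = arctan 2.0819 = 64.34°.

θ_B ≈ 64.34°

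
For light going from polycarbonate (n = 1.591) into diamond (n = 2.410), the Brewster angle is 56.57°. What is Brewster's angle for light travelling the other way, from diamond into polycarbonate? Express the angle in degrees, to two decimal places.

Reversing the direction swaps n₁ and n₂, so tan θ_B' = 1/tan θ_B and θ_B' = 90° − θ_B.
Hence θ_B' = 90° − 56.57° = 33.43°.

θ_B' ≈ 33.43°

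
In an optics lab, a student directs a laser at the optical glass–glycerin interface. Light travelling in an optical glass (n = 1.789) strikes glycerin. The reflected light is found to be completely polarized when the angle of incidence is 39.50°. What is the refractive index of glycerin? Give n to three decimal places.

n ≈ 1.475

At the Brewster angle, tan θ_B = n₂/n₁ with n₁ on the incident side (an optical glass) and n₂ on the transmitted side (glycerin).
n₂ = n₁ tan θ_B = 1.789 × tan 39.50° = 1.475.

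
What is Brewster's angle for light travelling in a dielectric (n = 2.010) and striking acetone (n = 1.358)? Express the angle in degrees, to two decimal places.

θ_B ≈ 34.04°

Here n₂/n₁ = 1.358/2.010 = 0.6756, and Brewster's law gives tan θ_B = n₂/n₁. Taking the arctangent, θ_B = 34.04°.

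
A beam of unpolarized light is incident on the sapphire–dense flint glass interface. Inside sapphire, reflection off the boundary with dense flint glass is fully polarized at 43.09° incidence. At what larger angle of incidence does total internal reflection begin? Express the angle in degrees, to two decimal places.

From Brewster, n₂/n₁ = tan θ_B = tan 43.09° = 0.9355.
Then sin θ_c = n₂/n₁ = 0.9355, so θ_c = arcsin 0.9355 = 69.30°.

θ_c ≈ 69.30°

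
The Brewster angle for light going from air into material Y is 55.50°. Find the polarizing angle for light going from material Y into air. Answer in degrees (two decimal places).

θ_B' ≈ 34.50°

tan θ_B' = n₁/n₂ = 1/tan θ_B, so θ_B' = 90° − θ_B.
θ_B' = 90° − 55.50° = 34.50°.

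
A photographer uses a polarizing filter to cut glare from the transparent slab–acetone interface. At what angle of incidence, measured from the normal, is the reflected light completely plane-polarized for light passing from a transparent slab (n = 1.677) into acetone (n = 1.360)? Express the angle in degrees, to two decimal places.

θ_B ≈ 39.04°

Here n₂/n₁ = 1.360/1.677 = 0.8110, and Brewster's law gives tan θ_B = n₂/n₁.
θ_B = arctan(0.8110) = 39.04°.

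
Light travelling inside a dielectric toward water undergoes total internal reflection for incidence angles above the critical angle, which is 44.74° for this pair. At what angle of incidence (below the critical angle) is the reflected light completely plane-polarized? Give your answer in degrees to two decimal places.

n₂/n₁ = sin θ_c = sin 44.74° = 0.7039.
tan θ_B equals the same ratio, so θ_B = arctan(0.7039) = 35.14°.

θ_B ≈ 35.14°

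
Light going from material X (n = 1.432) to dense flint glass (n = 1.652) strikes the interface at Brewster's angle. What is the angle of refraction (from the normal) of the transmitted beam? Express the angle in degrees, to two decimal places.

θ_B = arctan(n₂/n₁) = arctan(1.652/1.432) = 49.08°.
At Brewster's angle the reflected and refracted rays are perpendicular, so θ_t = 90° − θ_B = 90° − 49.08° = 40.92°.

θ_t ≈ 40.92°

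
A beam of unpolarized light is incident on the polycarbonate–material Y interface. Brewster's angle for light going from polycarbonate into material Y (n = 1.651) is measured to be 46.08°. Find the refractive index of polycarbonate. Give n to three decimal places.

At Brewster's angle, tan θ_B = n₂/n₁ with n₁ on the incident side (polycarbonate) and n₂ on the transmitted side (material Y).
n₁ = n₂ / tan θ_B = 1.651 / tan 46.08° = 1.590.

n ≈ 1.590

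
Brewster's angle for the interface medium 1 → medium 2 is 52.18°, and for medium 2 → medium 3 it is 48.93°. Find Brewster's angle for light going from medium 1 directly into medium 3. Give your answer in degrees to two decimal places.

θ_B ≈ 55.92°

Each Brewster angle gives a ratio: n₂/n₁ = tan 52.18° = 1.2883, n₃/n₂ = tan 48.93° = 1.1475.
So n₃/n₁ = (n₂/n₁)(n₃/n₂) = 1.2883 × 1.1475 = 1.4783.
θ_B(1→3) = arctan(1.4783) = 55.92°.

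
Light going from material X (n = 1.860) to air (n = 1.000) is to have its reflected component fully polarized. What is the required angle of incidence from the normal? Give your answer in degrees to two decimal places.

θ_B ≈ 28.26°

At Brewster's angle the reflected and refracted rays are perpendicular, which with Snell's law gives tan θ_B = n₂/n₁.
Here n₂/n₁ = 1.000/1.860 = 0.5376, and Brewster's law gives tan θ_B = n₂/n₁. Taking the arctangent, θ_B = 28.26°.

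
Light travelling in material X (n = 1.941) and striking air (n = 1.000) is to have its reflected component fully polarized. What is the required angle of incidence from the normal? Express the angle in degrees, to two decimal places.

tan θ_B = n₂/n₁ = 1.000/1.941 = 0.5152. Taking the arctangent, θ_B = 27.26°.

θ_B ≈ 27.26°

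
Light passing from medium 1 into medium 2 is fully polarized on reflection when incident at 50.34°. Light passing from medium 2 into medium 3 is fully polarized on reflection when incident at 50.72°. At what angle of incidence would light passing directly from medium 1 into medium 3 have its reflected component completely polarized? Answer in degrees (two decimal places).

n₂/n₁ = tan 50.34° = 1.2062 and n₃/n₂ = tan 50.72° = 1.2226.
So n₃/n₁ = (n₂/n₁)(n₃/n₂) = 1.2062 × 1.2226 = 1.4748.
θ_B(1→3) = arctan(1.4748) = 55.86°.

θ_B ≈ 55.86°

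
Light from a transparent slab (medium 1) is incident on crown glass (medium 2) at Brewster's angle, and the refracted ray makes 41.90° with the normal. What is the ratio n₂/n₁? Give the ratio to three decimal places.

θ_B + θ_t = 90°, so θ_B = 90° − 41.90° = 48.10°.
tan θ_B = n₂/n₁, so n₂/n₁ = tan 48.10° = 1.115.

n₂/n₁ ≈ 1.115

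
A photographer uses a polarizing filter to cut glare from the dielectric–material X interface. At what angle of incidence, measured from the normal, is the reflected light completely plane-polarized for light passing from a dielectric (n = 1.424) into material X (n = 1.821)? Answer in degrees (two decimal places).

θ_B ≈ 51.98°

Here n₂/n₁ = 1.821/1.424 = 1.2788, and Brewster's law gives tan θ_B = n₂/n₁. Taking the arctangent, θ_B = 51.98°.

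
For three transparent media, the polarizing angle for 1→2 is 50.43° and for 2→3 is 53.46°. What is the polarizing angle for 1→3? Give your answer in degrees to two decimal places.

θ_B ≈ 58.52°

tan θ_B(1→2) = n₂/n₁ = tan 50.43° = 1.2101.
tan θ_B(2→3) = n₃/n₂ = tan 53.46° = 1.3495.
So n₃/n₁ = (n₂/n₁)(n₃/n₂) = 1.2101 × 1.3495 = 1.6329.
θ_B(1→3) = arctan(1.6329) = 58.52°.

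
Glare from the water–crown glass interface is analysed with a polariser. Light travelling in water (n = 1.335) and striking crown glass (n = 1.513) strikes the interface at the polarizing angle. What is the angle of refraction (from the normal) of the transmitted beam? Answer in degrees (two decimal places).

θ_t ≈ 41.42°

θ_B = arctan(n₂/n₁) = arctan(1.513/1.335) = 48.58°.
At Brewster's angle the reflected and refracted rays are perpendicular, so θ_t = 90° − θ_B = 90° − 48.58° = 41.42°.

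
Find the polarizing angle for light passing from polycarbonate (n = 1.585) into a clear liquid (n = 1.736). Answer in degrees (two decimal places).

θ_B ≈ 47.60°

Brewster's condition: tan θ_B = n₂/n₁ = 1.736/1.585 = 1.0953.
θ_B = arctan(1.0953) = 47.60°.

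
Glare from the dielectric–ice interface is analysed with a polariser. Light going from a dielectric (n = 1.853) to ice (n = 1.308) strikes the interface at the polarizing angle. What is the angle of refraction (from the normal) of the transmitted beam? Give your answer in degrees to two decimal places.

θ_B = arctan(n₂/n₁) = arctan(1.308/1.853) = 35.22°.
Since θ_B + θ_t = 90° at Brewster incidence, θ_t = 90° − 35.22° = 54.78°.

θ_t ≈ 54.78°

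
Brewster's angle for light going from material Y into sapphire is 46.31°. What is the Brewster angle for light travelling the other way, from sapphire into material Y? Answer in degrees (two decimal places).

θ_B' ≈ 43.69°

tan θ_B' = n₁/n₂ = 1/tan θ_B, so θ_B' = 90° − θ_B.
θ_B' = 90° − 46.31° = 43.69°.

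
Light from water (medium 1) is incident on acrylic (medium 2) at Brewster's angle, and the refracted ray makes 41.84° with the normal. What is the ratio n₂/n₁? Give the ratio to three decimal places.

θ_B + θ_t = 90°, so θ_B = 90° − 41.84° = 48.16°.
tan θ_B = n₂/n₁, so n₂/n₁ = tan 48.16° = 1.117.

n₂/n₁ ≈ 1.117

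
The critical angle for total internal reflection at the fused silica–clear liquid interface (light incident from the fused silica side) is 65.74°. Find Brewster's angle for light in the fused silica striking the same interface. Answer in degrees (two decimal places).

At the critical angle sin θ_c = n₂/n₁, giving n₂/n₁ = sin 65.74° = 0.9117.
Then tan θ_B = n₂/n₁ = 0.9117, so θ_B = arctan 0.9117 = 42.36°.

θ_B ≈ 42.36°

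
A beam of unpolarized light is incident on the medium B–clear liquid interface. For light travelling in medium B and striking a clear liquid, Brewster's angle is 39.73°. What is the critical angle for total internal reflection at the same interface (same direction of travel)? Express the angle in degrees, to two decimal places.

From Brewster, n₂/n₁ = tan θ_B = tan 39.73° = 0.8311.
Then sin θ_c = n₂/n₁ = 0.8311, so θ_c = arcsin 0.8311 = 56.21°.

θ_c ≈ 56.21°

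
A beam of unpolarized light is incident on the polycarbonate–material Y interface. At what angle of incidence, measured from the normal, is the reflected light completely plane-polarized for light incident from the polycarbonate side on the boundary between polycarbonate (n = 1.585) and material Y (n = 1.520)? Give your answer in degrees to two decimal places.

θ_B ≈ 43.80°

tan θ_B = n₂/n₁ = 1.520/1.585 = 0.9590.
So θ_B = arctan 0.9590 = 43.80°.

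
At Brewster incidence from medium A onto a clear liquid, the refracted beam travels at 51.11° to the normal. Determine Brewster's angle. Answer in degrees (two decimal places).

θ_B ≈ 38.89°

Since the reflected and refracted rays are at right angles at the polarizing angle, θ_B + θ_t = 90°.
θ_B = 90° − 51.11° = 38.89°.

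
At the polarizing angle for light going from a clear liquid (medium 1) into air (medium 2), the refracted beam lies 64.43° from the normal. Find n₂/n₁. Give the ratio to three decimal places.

At Brewster incidence θ_B = 90° − θ_t = 90° − 64.43° = 25.57°.
Then n₂/n₁ = tan θ_B = tan 25.57° = 0.478.

n₂/n₁ ≈ 0.478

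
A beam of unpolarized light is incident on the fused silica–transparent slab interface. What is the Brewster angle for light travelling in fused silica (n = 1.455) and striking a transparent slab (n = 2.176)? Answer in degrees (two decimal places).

θ_B ≈ 56.23°

Brewster's condition: tan θ_B = n₂/n₁ = 2.176/1.455 = 1.4955.
So θ_B = arctan 1.4955 = 56.23°.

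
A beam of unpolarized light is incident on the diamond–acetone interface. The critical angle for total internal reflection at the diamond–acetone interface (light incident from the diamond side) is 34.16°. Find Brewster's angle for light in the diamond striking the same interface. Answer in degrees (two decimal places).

sin θ_c = n₂/n₁, so n₂/n₁ = sin 34.16° = 0.5615.
Brewster: tan θ_B = n₂/n₁ = 0.5615.
θ_B = arctan(0.5615) = 29.31°.

θ_B ≈ 29.31°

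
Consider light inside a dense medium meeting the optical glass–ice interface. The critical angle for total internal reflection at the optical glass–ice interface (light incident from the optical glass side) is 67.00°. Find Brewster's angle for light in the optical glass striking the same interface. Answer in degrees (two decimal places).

n₂/n₁ = sin θ_c = sin 67.00° = 0.9205.
tan θ_B equals the same ratio, so θ_B = arctan(0.9205) = 42.63°.

θ_B ≈ 42.63°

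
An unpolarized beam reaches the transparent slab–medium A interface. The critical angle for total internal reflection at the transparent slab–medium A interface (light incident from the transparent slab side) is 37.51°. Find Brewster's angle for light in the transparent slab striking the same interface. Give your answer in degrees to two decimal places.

θ_B ≈ 31.34°

sin θ_c = n₂/n₁, so n₂/n₁ = sin 37.51° = 0.6089.
Brewster: tan θ_B = n₂/n₁ = 0.6089.
θ_B = arctan(0.6089) = 31.34°.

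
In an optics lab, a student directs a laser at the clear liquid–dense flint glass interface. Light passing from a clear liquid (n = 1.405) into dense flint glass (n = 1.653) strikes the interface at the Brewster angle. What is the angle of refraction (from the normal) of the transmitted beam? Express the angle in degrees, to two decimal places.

θ_B = arctan(n₂/n₁) = arctan(1.653/1.405) = 49.64°.
The refracted ray is perpendicular to the reflected ray, so θ_t = 90° − θ_B = 40.36°.

θ_t ≈ 40.36°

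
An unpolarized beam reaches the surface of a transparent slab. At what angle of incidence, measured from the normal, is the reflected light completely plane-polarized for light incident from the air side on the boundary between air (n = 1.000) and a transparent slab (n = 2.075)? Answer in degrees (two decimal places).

The reflected p-component vanishes when tan θ_B = n₂/n₁.
Here n₂/n₁ = 2.075/1.000 = 2.0750, and Brewster's law gives tan θ_B = n₂/n₁.
So θ_B = arctan 2.0750 = 64.27°.

θ_B ≈ 64.27°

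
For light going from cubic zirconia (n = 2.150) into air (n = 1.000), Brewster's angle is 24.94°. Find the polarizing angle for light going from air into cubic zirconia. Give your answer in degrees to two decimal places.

θ_B' ≈ 65.06°

tan θ_B' = n₁/n₂ = 1/tan θ_B, so θ_B' = 90° − θ_B.
θ_B' = 90° − 24.94° = 65.06°.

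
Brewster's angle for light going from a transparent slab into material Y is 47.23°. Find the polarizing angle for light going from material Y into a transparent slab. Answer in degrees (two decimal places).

tan θ_B' = n₁/n₂ = 1/tan θ_B, so θ_B' = 90° − θ_B.
θ_B' = 90° − 47.23° = 42.77°.

θ_B' ≈ 42.77°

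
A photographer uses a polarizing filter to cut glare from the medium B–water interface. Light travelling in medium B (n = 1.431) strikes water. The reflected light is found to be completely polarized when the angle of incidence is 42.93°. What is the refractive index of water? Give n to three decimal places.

n ≈ 1.331

Brewster's law: tan θ_B = n₂/n₁ (light incident in medium B, refracted into water).
n₂ = n₁ tan θ_B = 1.431 × tan 42.93° = 1.331.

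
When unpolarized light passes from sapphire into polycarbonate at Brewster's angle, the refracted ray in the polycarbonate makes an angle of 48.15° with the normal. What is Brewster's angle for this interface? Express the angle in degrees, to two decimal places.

θ_B ≈ 41.85°

Brewster's condition makes the reflected and refracted beams perpendicular: θ_B + θ_t = 90°.
θ_B = 90° − 48.15° = 41.85°.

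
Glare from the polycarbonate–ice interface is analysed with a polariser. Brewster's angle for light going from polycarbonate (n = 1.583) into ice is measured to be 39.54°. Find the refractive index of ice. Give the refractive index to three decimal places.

n ≈ 1.307

At Brewster's angle, tan θ_B = n₂/n₁ with n₁ on the incident side (polycarbonate) and n₂ on the transmitted side (ice).
n₂ = n₁ tan θ_B = 1.583 × tan 39.54° = 1.307.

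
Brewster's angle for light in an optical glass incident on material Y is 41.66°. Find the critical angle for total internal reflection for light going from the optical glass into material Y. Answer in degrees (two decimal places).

θ_c ≈ 62.84°

From Brewster, n₂/n₁ = tan θ_B = tan 41.66° = 0.8897.
Then sin θ_c = n₂/n₁ = 0.8897, so θ_c = arcsin 0.8897 = 62.84°.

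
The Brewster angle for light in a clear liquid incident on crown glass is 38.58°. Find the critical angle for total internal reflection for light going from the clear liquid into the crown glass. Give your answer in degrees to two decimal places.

θ_c ≈ 52.91°

n₂/n₁ = tan 38.58° = 0.7977; the critical angle satisfies sin θ_c = n₂/n₁.
θ_c = arcsin(0.7977) = 52.91°.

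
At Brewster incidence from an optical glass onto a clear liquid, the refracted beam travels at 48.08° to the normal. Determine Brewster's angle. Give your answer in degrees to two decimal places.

Since the reflected and refracted rays are at right angles at the polarizing angle, θ_B + θ_t = 90°.
θ_B = 90° − 48.08° = 41.92°.

θ_B ≈ 41.92°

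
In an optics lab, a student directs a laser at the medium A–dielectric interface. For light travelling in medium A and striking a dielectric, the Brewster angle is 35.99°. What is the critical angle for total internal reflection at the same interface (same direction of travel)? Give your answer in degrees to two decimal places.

θ_c ≈ 46.58°

tan θ_B = n₂/n₁ = tan 35.99° = 0.7263.
Total internal reflection: sin θ_c = n₂/n₁ = 0.7263.
θ_c = arcsin(0.7263) = 46.58°.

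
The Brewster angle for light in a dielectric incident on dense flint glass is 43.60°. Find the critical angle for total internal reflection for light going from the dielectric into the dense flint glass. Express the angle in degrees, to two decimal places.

tan θ_B = n₂/n₁ = tan 43.60° = 0.9523.
Total internal reflection: sin θ_c = n₂/n₁ = 0.9523.
θ_c = arcsin(0.9523) = 72.23°.

θ_c ≈ 72.23°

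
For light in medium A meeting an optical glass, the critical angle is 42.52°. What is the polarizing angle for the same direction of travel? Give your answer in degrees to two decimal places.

n₂/n₁ = sin θ_c = sin 42.52° = 0.6758.
tan θ_B equals the same ratio, so θ_B = arctan(0.6758) = 34.05°.

θ_B ≈ 34.05°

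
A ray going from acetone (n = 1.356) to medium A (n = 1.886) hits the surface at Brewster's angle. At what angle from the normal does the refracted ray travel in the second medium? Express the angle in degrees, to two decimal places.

θ_t ≈ 35.72°

θ_B = arctan(n₂/n₁) = arctan(1.886/1.356) = 54.28°.
Since θ_B + θ_t = 90° at Brewster incidence, θ_t = 90° − 54.28° = 35.72°.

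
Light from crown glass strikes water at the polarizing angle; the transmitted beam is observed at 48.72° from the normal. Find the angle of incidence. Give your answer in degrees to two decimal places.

θ_B ≈ 41.28°

Since the reflected and refracted rays are at right angles at the polarizing angle, θ_B + θ_t = 90°.
θ_B = 90° − 48.72° = 41.28°.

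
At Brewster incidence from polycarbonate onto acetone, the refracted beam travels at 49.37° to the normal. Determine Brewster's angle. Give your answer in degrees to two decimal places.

Brewster's condition makes the reflected and refracted beams perpendicular: θ_B + θ_t = 90°.
So θ_B = 90° − θ_t = 90° − 49.37° = 40.63°.

θ_B ≈ 40.63°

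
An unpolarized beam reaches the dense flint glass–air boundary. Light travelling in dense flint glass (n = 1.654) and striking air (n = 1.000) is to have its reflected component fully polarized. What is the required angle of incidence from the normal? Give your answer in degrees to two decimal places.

θ_B ≈ 31.16°

Brewster's condition: tan θ_B = n₂/n₁ = 1.000/1.654 = 0.6046.
So θ_B = arctan 0.6046 = 31.16°.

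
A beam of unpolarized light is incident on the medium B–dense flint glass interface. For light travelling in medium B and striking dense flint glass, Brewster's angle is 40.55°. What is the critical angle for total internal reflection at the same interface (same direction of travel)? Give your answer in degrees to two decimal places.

n₂/n₁ = tan 40.55° = 0.8556; the critical angle satisfies sin θ_c = n₂/n₁.
θ_c = arcsin(0.8556) = 58.83°.

θ_c ≈ 58.83°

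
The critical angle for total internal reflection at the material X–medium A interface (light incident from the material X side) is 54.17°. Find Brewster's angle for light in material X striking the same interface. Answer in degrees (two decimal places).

θ_B ≈ 39.03°

n₂/n₁ = sin θ_c = sin 54.17° = 0.8108.
tan θ_B equals the same ratio, so θ_B = arctan(0.8108) = 39.03°.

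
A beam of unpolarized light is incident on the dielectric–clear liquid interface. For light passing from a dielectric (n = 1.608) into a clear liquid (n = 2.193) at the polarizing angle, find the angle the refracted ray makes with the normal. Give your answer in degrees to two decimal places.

tan θ_B = n₂/n₁ = 2.193/1.608 = 1.3638, so θ_B = 53.75°.
At Brewster's angle the reflected and refracted rays are perpendicular, so θ_t = 90° − θ_B = 90° − 53.75° = 36.25°.

θ_t ≈ 36.25°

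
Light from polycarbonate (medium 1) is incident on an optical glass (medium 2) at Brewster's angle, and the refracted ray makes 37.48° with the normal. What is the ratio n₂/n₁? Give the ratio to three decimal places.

n₂/n₁ ≈ 1.304

At Brewster incidence θ_B = 90° − θ_t = 90° − 37.48° = 52.52°.
Then n₂/n₁ = tan θ_B = tan 52.52° = 1.304.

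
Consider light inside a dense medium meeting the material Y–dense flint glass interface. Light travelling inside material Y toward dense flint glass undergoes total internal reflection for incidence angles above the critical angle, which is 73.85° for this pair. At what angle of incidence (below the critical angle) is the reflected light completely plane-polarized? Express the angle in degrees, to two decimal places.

sin θ_c = n₂/n₁, so n₂/n₁ = sin 73.85° = 0.9605.
Brewster: tan θ_B = n₂/n₁ = 0.9605.
θ_B = arctan(0.9605) = 43.85°.

θ_B ≈ 43.85°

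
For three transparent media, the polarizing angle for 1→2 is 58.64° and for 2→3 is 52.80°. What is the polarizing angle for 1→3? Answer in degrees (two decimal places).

n₂/n₁ = tan 58.64° = 1.6408 and n₃/n₂ = tan 52.80° = 1.3175.
So n₃/n₁ = (n₂/n₁)(n₃/n₂) = 1.6408 × 1.3175 = 2.1617.
θ_B(1→3) = arctan(2.1617) = 65.18°.

θ_B ≈ 65.18°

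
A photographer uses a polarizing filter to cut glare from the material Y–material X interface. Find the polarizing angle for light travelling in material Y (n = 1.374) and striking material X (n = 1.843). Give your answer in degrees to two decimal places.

θ_B ≈ 53.29°

tan θ_B = n₂/n₁ = 1.843/1.374 = 1.3413. Taking the arctangent, θ_B = 53.29°.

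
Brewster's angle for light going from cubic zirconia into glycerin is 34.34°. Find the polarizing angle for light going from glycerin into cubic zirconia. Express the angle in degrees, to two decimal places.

tan θ_B' = n₁/n₂ = 1/tan θ_B, so θ_B' = 90° − θ_B.
θ_B' = 90° − 34.34° = 55.66°.

θ_B' ≈ 55.66°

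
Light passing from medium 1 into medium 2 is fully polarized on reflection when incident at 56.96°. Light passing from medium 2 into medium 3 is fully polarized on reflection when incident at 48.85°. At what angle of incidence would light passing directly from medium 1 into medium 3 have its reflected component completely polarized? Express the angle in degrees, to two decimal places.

Each Brewster angle gives a ratio: n₂/n₁ = tan 56.96° = 1.5375, n₃/n₂ = tan 48.85° = 1.1443.
So n₃/n₁ = (n₂/n₁)(n₃/n₂) = 1.5375 × 1.1443 = 1.7594.
θ_B(1→3) = arctan(1.7594) = 60.39°.

θ_B ≈ 60.39°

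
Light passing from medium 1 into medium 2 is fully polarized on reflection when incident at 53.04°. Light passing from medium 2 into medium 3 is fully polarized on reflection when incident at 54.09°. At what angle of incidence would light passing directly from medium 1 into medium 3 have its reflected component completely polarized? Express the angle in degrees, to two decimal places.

θ_B ≈ 61.41°

n₂/n₁ = tan 53.04° = 1.3290 and n₃/n₂ = tan 54.09° = 1.3809.
So n₃/n₁ = (n₂/n₁)(n₃/n₂) = 1.3290 × 1.3809 = 1.8352.
θ_B(1→3) = arctan(1.8352) = 61.41°.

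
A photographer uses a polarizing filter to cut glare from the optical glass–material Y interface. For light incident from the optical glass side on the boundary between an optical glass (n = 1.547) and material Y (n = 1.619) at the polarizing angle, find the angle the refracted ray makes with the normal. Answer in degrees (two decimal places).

θ_t ≈ 43.70°

tan θ_B = n₂/n₁ = 1.619/1.547 = 1.0465, so θ_B = 46.30°.
Since θ_B + θ_t = 90° at Brewster incidence, θ_t = 90° − 46.30° = 43.70°.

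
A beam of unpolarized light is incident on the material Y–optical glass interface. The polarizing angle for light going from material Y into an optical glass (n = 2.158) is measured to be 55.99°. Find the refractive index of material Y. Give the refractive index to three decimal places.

At the polarizing angle, tan θ_B = n₂/n₁ with n₁ on the incident side (material Y) and n₂ on the transmitted side (an optical glass).
n₁ = n₂ / tan θ_B = 2.158 / tan 55.99° = 1.456.

n ≈ 1.456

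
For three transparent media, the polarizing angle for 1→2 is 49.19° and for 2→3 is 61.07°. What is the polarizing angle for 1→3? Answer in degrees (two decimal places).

θ_B ≈ 64.49°

tan θ_B(1→2) = n₂/n₁ = tan 49.19° = 1.1581.
tan θ_B(2→3) = n₃/n₂ = tan 61.07° = 1.8093.
n₃/n₁ = 2.0953. Then tan θ_B(1→3) = n₃/n₁, so θ_B(1→3) = arctan(2.0953) = 64.49°.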